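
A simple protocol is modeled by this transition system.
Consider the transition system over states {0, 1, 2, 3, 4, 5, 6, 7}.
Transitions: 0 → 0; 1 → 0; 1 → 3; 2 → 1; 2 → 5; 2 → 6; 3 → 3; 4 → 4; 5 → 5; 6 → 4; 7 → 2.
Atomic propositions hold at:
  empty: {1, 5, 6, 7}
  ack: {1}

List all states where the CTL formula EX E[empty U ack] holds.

{2}

E[empty U ack]: least fixpoint, start Z0 = Sat(ack) = {1}, add states in Sat(empty) with some successor in Z. Already a fixed point.
Sat(E[empty U ack]) = {1}
Sat(EX E[empty U ack]) = {s : some successor in {1}} = {2}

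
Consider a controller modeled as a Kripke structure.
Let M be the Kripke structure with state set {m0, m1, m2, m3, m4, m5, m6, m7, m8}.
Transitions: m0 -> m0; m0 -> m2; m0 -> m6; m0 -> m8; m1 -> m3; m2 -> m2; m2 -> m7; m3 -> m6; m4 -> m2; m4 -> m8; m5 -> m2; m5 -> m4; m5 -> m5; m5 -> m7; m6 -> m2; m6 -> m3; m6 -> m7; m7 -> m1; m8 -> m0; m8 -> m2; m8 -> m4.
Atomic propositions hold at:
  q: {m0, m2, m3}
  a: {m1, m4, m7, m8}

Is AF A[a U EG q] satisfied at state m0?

EG q: greatest fixpoint, start Z0 = {m0, m2, m3}, keep only states in Sat with some successor in Z. Z1 = {m0, m2}; fixed.
Sat(EG q) = {m0, m2}
A[a U EG q]: least fixpoint, start Z0 = Sat(EG q) = {m0, m2}, add states in Sat(a) with every successor in Z. Already a fixed point.
Sat(A[a U EG q]) = {m0, m2}
AF A[a U EG q]: least fixpoint, start Z0 = {m0, m2}, add states with every successor in Z. Already a fixed point.
Sat(AF A[a U EG q]) = {m0, m2}
m0 ∈ Sat(AF A[a U EG q]) = {m0, m2}, so the formula holds at m0.

Yes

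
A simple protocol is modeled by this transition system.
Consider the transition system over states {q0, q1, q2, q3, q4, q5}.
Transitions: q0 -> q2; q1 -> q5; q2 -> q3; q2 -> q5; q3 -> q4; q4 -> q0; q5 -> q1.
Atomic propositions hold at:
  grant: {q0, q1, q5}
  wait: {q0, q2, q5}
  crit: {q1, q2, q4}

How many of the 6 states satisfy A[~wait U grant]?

Sat(~wait) = {q1, q3, q4}
A[~wait U grant]: least fixpoint, start Z0 = Sat(grant) = {q0, q1, q5}, add states in Sat(~wait) with every successor in Z. Z1 = {q0, q1, q4, q5}; Z2 = {q0, q1, q3, q4, q5}; fixed.
Sat(A[~wait U grant]) = {q0, q1, q3, q4, q5}
|Sat(A[~wait U grant])| = |{q0, q1, q3, q4, q5}| = 5.

5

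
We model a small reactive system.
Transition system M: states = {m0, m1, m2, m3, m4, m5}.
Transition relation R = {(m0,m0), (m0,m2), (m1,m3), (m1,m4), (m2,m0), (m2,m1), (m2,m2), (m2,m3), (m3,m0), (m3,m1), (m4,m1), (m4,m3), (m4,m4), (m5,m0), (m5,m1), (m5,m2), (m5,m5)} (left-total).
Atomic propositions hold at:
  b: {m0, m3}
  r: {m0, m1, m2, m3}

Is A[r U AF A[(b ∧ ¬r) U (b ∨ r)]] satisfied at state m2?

Sat(¬r) = {m4, m5}
Sat(b ∧ ¬r) = ∅
Sat(b ∨ r) = {m0, m1, m2, m3}
A[(b ∧ ¬r) U (b ∨ r)]: least fixpoint, start Z0 = Sat((b ∨ r)) = {m0, m1, m2, m3}, add states in Sat(b ∧ ¬r) with every successor in Z. Already a fixed point.
Sat(A[(b ∧ ¬r) U (b ∨ r)]) = {m0, m1, m2, m3}
AF A[(b ∧ ¬r) U (b ∨ r)]: least fixpoint, start Z0 = {m0, m1, m2, m3}, add states with every successor in Z. Already a fixed point.
Sat(AF A[(b ∧ ¬r) U (b ∨ r)]) = {m0, m1, m2, m3}
A[r U AF A[(b ∧ ¬r) U (b ∨ r)]]: least fixpoint, start Z0 = Sat(AF A[(b ∧ ¬r) U (b ∨ r)]) = {m0, m1, m2, m3}, add states in Sat(r) with every successor in Z. Already a fixed point.
Sat(A[r U AF A[(b ∧ ¬r) U (b ∨ r)]]) = {m0, m1, m2, m3}
m2 ∈ Sat(A[r U AF A[(b ∧ ¬r) U (b ∨ r)]]) = {m0, m1, m2, m3}, so the formula holds at m2.

Yes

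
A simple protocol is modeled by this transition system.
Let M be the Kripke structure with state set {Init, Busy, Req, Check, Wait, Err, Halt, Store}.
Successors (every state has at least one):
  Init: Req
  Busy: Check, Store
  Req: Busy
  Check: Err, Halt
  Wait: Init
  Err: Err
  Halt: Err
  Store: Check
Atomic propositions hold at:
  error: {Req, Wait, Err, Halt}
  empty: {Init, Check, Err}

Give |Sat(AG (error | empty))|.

Sat(error | empty) = {Init, Req, Check, Wait, Err, Halt}
AG (error | empty): greatest fixpoint, start Z0 = {Init, Req, Check, Wait, Err, Halt}, keep only states in Sat with every successor in Z. Z1 = {Init, Check, Wait, Err, Halt}; Z2 = {Check, Wait, Err, Halt}; Z3 = {Check, Err, Halt}; fixed.
Sat(AG (error | empty)) = {Check, Err, Halt}
|Sat(AG (error | empty))| = |{Check, Err, Halt}| = 3.

3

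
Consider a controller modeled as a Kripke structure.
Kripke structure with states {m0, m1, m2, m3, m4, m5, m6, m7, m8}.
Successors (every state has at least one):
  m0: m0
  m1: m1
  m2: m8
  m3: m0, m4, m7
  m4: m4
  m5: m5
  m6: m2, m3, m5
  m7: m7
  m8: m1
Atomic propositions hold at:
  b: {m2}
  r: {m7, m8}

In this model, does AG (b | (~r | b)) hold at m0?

Yes

Sat(~r) = {m0, m1, m2, m3, m4, m5, m6}
Sat(~r | b) = {m0, m1, m2, m3, m4, m5, m6}
Sat(b | (~r | b)) = {m0, m1, m2, m3, m4, m5, m6}
AG (b | (~r | b)): greatest fixpoint, start Z0 = {m0, m1, m2, m3, m4, m5, m6}, keep only states in Sat with every successor in Z. Z1 = {m0, m1, m4, m5, m6}; Z2 = {m0, m1, m4, m5}; fixed.
Sat(AG (b | (~r | b))) = {m0, m1, m4, m5}
m0 ∈ Sat(AG (b | (~r | b))) = {m0, m1, m4, m5}, so the formula holds at m0.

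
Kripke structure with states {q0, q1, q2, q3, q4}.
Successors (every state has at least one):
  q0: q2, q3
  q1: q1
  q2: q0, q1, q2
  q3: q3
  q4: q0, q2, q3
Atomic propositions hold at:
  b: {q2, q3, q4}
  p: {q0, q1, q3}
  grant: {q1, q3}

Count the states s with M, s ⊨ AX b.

Sat(AX b) = {s : every successor in {q2, q3, q4}} = {q0, q3}
|Sat(AX b)| = |{q0, q3}| = 2.

2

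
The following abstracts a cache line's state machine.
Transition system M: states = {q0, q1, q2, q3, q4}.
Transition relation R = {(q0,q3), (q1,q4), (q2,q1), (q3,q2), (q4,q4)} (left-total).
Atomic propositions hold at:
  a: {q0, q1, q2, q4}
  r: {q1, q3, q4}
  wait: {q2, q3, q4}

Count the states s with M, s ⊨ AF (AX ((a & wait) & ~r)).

2

Sat(a & wait) = {q2, q4}
Sat(~r) = {q0, q2}
Sat((a & wait) & ~r) = {q2}
Sat(AX ((a & wait) & ~r)) = {s : every successor in {q2}} = {q3}
AF (AX ((a & wait) & ~r)): least fixpoint, start Z0 = {q3}, add states with every successor in Z. Z1 = {q0, q3}; fixed.
Sat(AF (AX ((a & wait) & ~r))) = {q0, q3}
|Sat(AF (AX ((a & wait) & ~r)))| = |{q0, q3}| = 2.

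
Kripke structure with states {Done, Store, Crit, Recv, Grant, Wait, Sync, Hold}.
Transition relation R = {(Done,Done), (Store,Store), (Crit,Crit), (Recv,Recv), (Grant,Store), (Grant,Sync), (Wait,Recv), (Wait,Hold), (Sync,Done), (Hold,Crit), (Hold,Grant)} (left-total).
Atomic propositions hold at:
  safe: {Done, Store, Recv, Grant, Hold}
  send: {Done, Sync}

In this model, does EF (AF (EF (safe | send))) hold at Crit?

No

Sat(safe | send) = {Done, Store, Recv, Grant, Sync, Hold}
EF (safe | send): least fixpoint, start Z0 = {Done, Store, Recv, Grant, Sync, Hold}, add states with some successor in Z. Z1 = {Done, Store, Recv, Grant, Wait, Sync, Hold}; fixed.
Sat(EF (safe | send)) = {Done, Store, Recv, Grant, Wait, Sync, Hold}
AF (EF (safe | send)): least fixpoint, start Z0 = {Done, Store, Recv, Grant, Wait, Sync, Hold}, add states with every successor in Z. Already a fixed point.
Sat(AF (EF (safe | send))) = {Done, Store, Recv, Grant, Wait, Sync, Hold}
EF (AF (EF (safe | send))): least fixpoint, start Z0 = {Done, Store, Recv, Grant, Wait, Sync, Hold}, add states with some successor in Z. Already a fixed point.
Sat(EF (AF (EF (safe | send)))) = {Done, Store, Recv, Grant, Wait, Sync, Hold}
Crit ∉ Sat(EF (AF (EF (safe | send)))) = {Done, Store, Recv, Grant, Wait, Sync, Hold}, so the formula does not hold at Crit.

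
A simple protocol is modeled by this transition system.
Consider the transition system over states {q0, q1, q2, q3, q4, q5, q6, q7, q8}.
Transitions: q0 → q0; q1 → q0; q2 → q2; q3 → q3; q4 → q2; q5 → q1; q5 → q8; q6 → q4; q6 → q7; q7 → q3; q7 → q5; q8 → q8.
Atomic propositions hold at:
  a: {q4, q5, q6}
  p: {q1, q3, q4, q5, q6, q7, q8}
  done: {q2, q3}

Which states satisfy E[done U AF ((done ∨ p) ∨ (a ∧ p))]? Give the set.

Sat(done ∨ p) = {q1, q2, q3, q4, q5, q6, q7, q8}
Sat(a ∧ p) = {q4, q5, q6}
Sat((done ∨ p) ∨ (a ∧ p)) = {q1, q2, q3, q4, q5, q6, q7, q8}
AF ((done ∨ p) ∨ (a ∧ p)): least fixpoint, start Z0 = {q1, q2, q3, q4, q5, q6, q7, q8}, add states with every successor in Z. Already a fixed point.
Sat(AF ((done ∨ p) ∨ (a ∧ p))) = {q1, q2, q3, q4, q5, q6, q7, q8}
E[done U AF ((done ∨ p) ∨ (a ∧ p))]: least fixpoint, start Z0 = Sat(AF ((done ∨ p) ∨ (a ∧ p))) = {q1, q2, q3, q4, q5, q6, q7, q8}, add states in Sat(done) with some successor in Z. Already a fixed point.
Sat(E[done U AF ((done ∨ p) ∨ (a ∧ p))]) = {q1, q2, q3, q4, q5, q6, q7, q8}

{q1, q2, q3, q4, q5, q6, q7, q8}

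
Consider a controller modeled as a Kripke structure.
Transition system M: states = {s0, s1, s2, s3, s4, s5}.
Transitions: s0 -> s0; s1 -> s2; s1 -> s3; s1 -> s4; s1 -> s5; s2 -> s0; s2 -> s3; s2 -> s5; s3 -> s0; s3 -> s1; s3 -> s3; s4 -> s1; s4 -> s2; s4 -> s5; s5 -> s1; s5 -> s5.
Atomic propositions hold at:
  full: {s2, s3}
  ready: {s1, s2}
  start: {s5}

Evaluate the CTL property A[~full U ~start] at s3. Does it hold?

Yes

Sat(~full) = {s0, s1, s4, s5}
Sat(~start) = {s0, s1, s2, s3, s4}
A[~full U ~start]: least fixpoint, start Z0 = Sat(~start) = {s0, s1, s2, s3, s4}, add states in Sat(~full) with every successor in Z. Already a fixed point.
Sat(A[~full U ~start]) = {s0, s1, s2, s3, s4}
s3 ∈ Sat(A[~full U ~start]) = {s0, s1, s2, s3, s4}, so the formula holds at s3.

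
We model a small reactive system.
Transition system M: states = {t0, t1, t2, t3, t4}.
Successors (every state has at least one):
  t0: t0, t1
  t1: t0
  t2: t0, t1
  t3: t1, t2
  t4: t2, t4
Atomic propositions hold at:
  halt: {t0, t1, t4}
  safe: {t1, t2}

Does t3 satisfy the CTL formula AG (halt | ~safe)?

No

Sat(~safe) = {t0, t3, t4}
Sat(halt | ~safe) = {t0, t1, t3, t4}
AG (halt | ~safe): greatest fixpoint, start Z0 = {t0, t1, t3, t4}, keep only states in Sat with every successor in Z. Z1 = {t0, t1}; fixed.
Sat(AG (halt | ~safe)) = {t0, t1}
t3 ∉ Sat(AG (halt | ~safe)) = {t0, t1}, so the formula does not hold at t3.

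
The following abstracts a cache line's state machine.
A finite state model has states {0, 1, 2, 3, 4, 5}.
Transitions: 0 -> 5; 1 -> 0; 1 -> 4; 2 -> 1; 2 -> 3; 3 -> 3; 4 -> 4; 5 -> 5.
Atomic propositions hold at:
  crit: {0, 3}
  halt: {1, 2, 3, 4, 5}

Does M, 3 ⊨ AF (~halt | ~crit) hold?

No

Sat(~halt) = {0}
Sat(~crit) = {1, 2, 4, 5}
Sat(~halt | ~crit) = {0, 1, 2, 4, 5}
AF (~halt | ~crit): least fixpoint, start Z0 = {0, 1, 2, 4, 5}, add states with every successor in Z. Already a fixed point.
Sat(AF (~halt | ~crit)) = {0, 1, 2, 4, 5}
3 ∉ Sat(AF (~halt | ~crit)) = {0, 1, 2, 4, 5}, so the formula does not hold at 3.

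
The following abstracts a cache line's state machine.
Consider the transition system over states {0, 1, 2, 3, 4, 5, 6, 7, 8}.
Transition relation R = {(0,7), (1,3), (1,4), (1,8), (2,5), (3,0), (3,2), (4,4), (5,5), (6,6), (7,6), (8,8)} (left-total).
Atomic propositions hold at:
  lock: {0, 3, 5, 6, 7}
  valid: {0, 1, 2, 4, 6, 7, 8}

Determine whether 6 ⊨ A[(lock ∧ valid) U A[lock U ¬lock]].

No

Sat(lock ∧ valid) = {0, 6, 7}
Sat(¬lock) = {1, 2, 4, 8}
A[lock U ¬lock]: least fixpoint, start Z0 = Sat(¬lock) = {1, 2, 4, 8}, add states in Sat(lock) with every successor in Z. Already a fixed point.
Sat(A[lock U ¬lock]) = {1, 2, 4, 8}
A[(lock ∧ valid) U A[lock U ¬lock]]: least fixpoint, start Z0 = Sat(A[lock U ¬lock]) = {1, 2, 4, 8}, add states in Sat(lock ∧ valid) with every successor in Z. Already a fixed point.
Sat(A[(lock ∧ valid) U A[lock U ¬lock]]) = {1, 2, 4, 8}
6 ∉ Sat(A[(lock ∧ valid) U A[lock U ¬lock]]) = {1, 2, 4, 8}, so the formula does not hold at 6.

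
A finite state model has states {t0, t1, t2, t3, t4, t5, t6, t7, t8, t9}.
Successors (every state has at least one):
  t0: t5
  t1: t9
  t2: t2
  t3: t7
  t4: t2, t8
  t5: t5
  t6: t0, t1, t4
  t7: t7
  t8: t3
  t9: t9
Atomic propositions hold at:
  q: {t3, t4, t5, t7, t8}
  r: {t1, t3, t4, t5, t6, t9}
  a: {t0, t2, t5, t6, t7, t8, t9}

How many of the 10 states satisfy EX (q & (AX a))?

Sat(AX a) = {s : every successor in {t0, t2, t5, t6, t7, t8, t9}} = {t0, t1, t2, t3, t4, t5, t7, t9}
Sat(q & (AX a)) = {t3, t4, t5, t7}
Sat(EX (q & (AX a))) = {s : some successor in {t3, t4, t5, t7}} = {t0, t3, t5, t6, t7, t8}
|Sat(EX (q & (AX a)))| = |{t0, t3, t5, t6, t7, t8}| = 6.

6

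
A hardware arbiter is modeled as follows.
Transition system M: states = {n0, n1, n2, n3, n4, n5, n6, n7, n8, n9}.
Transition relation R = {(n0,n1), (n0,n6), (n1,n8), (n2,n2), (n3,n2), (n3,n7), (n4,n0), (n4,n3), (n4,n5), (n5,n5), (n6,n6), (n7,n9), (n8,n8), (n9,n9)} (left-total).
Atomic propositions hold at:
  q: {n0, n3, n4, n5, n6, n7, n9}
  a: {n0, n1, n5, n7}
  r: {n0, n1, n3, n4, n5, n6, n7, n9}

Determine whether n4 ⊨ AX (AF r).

Yes

AF r: least fixpoint, start Z0 = {n0, n1, n3, n4, n5, n6, n7, n9}, add states with every successor in Z. Already a fixed point.
Sat(AF r) = {n0, n1, n3, n4, n5, n6, n7, n9}
Sat(AX (AF r)) = {s : every successor in {n0, n1, n3, n4, n5, n6, n7, n9}} = {n0, n4, n5, n6, n7, n9}
n4 ∈ Sat(AX (AF r)) = {n0, n4, n5, n6, n7, n9}, so the formula holds at n4.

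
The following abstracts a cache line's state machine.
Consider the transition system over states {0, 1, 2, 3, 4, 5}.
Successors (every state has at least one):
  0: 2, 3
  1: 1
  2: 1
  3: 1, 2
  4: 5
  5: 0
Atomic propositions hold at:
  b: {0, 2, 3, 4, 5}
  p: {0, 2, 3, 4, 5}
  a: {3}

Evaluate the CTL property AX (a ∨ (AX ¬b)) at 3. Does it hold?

Yes

Sat(¬b) = {1}
Sat(AX ¬b) = {s : every successor in {1}} = {1, 2}
Sat(a ∨ (AX ¬b)) = {1, 2, 3}
Sat(AX (a ∨ (AX ¬b))) = {s : every successor in {1, 2, 3}} = {0, 1, 2, 3}
3 ∈ Sat(AX (a ∨ (AX ¬b))) = {0, 1, 2, 3}, so the formula holds at 3.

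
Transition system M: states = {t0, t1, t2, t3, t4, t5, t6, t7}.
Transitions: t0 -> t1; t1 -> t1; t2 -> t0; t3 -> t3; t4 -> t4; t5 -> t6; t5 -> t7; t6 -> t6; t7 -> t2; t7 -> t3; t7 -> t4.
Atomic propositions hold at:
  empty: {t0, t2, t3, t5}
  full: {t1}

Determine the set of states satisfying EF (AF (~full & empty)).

Sat(~full) = {t0, t2, t3, t4, t5, t6, t7}
Sat(~full & empty) = {t0, t2, t3, t5}
AF (~full & empty): least fixpoint, start Z0 = {t0, t2, t3, t5}, add states with every successor in Z. Already a fixed point.
Sat(AF (~full & empty)) = {t0, t2, t3, t5}
EF (AF (~full & empty)): least fixpoint, start Z0 = {t0, t2, t3, t5}, add states with some successor in Z. Z1 = {t0, t2, t3, t5, t7}; fixed.
Sat(EF (AF (~full & empty))) = {t0, t2, t3, t5, t7}

{t0, t2, t3, t5, t7}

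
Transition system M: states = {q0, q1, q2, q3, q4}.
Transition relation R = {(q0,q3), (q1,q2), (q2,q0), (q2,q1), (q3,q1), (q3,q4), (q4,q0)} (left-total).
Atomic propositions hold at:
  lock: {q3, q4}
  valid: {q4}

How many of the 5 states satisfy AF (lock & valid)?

Sat(lock & valid) = {q4}
AF (lock & valid): least fixpoint, start Z0 = {q4}, add states with every successor in Z. Already a fixed point.
Sat(AF (lock & valid)) = {q4}
|Sat(AF (lock & valid))| = |{q4}| = 1.

1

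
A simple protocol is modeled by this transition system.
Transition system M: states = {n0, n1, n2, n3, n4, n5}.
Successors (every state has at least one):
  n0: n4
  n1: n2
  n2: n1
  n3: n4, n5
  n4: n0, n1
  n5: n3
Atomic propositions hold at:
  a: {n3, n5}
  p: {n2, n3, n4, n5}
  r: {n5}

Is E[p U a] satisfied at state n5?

Yes

E[p U a]: least fixpoint, start Z0 = Sat(a) = {n3, n5}, add states in Sat(p) with some successor in Z. Already a fixed point.
Sat(E[p U a]) = {n3, n5}
n5 ∈ Sat(E[p U a]) = {n3, n5}, so the formula holds at n5.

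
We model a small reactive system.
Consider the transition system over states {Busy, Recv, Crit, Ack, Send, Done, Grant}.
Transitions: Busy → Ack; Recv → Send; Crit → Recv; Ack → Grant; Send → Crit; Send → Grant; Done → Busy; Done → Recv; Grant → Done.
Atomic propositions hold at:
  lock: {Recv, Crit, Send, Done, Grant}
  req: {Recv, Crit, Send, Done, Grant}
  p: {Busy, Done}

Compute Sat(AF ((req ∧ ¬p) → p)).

{Busy, Ack, Done, Grant}

Sat(¬p) = {Recv, Crit, Ack, Send, Grant}
Sat(req ∧ ¬p) = {Recv, Crit, Send, Grant}
Sat((req ∧ ¬p) → p) = {Busy, Ack, Done}
AF ((req ∧ ¬p) → p): least fixpoint, start Z0 = {Busy, Ack, Done}, add states with every successor in Z. Z1 = {Busy, Ack, Done, Grant}; fixed.
Sat(AF ((req ∧ ¬p) → p)) = {Busy, Ack, Done, Grant}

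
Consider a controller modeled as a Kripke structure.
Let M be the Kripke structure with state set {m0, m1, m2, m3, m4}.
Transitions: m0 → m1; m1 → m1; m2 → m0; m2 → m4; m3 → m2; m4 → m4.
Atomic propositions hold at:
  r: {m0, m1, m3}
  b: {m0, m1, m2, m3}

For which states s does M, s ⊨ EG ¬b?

Sat(¬b) = {m4}
EG ¬b: greatest fixpoint, start Z0 = {m4}, keep only states in Sat with some successor in Z. Already a fixed point.
Sat(EG ¬b) = {m4}

{m4}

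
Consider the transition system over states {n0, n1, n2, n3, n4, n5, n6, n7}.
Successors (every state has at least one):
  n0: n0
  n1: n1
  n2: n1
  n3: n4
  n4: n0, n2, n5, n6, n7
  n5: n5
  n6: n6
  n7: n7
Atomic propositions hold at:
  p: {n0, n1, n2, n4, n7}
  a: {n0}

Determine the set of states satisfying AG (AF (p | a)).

{n0, n1, n2, n7}

Sat(p | a) = {n0, n1, n2, n4, n7}
AF (p | a): least fixpoint, start Z0 = {n0, n1, n2, n4, n7}, add states with every successor in Z. Z1 = {n0, n1, n2, n3, n4, n7}; fixed.
Sat(AF (p | a)) = {n0, n1, n2, n3, n4, n7}
AG (AF (p | a)): greatest fixpoint, start Z0 = {n0, n1, n2, n3, n4, n7}, keep only states in Sat with every successor in Z. Z1 = {n0, n1, n2, n3, n7}; Z2 = {n0, n1, n2, n7}; fixed.
Sat(AG (AF (p | a))) = {n0, n1, n2, n7}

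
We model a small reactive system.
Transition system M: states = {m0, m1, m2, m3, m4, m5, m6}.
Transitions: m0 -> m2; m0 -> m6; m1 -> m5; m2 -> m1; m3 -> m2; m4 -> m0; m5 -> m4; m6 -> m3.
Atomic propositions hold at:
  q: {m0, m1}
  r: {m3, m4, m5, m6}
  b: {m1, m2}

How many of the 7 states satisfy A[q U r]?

5

A[q U r]: least fixpoint, start Z0 = Sat(r) = {m3, m4, m5, m6}, add states in Sat(q) with every successor in Z. Z1 = {m1, m3, m4, m5, m6}; fixed.
Sat(A[q U r]) = {m1, m3, m4, m5, m6}
|Sat(A[q U r])| = |{m1, m3, m4, m5, m6}| = 5.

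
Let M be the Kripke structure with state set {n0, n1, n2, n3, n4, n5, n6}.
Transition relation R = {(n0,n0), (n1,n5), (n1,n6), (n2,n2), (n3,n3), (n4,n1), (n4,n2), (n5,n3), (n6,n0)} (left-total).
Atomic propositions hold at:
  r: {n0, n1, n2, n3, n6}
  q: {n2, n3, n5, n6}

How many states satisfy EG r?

EG r: greatest fixpoint, start Z0 = {n0, n1, n2, n3, n6}, keep only states in Sat with some successor in Z. Already a fixed point.
Sat(EG r) = {n0, n1, n2, n3, n6}
|Sat(EG r)| = |{n0, n1, n2, n3, n6}| = 5.

5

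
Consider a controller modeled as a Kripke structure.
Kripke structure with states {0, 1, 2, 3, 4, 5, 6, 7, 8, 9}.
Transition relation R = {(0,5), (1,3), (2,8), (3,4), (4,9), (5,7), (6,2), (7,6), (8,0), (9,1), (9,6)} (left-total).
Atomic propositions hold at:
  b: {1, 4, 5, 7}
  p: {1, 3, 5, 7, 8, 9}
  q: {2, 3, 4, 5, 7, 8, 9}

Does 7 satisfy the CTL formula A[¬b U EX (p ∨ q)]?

No

Sat(¬b) = {0, 2, 3, 6, 8, 9}
Sat(p ∨ q) = {1, 2, 3, 4, 5, 7, 8, 9}
Sat(EX (p ∨ q)) = {s : some successor in {1, 2, 3, 4, 5, 7, 8, 9}} = {0, 1, 2, 3, 4, 5, 6, 9}
A[¬b U EX (p ∨ q)]: least fixpoint, start Z0 = Sat(EX (p ∨ q)) = {0, 1, 2, 3, 4, 5, 6, 9}, add states in Sat(¬b) with every successor in Z. Z1 = {0, 1, 2, 3, 4, 5, 6, 8, 9}; fixed.
Sat(A[¬b U EX (p ∨ q)]) = {0, 1, 2, 3, 4, 5, 6, 8, 9}
7 ∉ Sat(A[¬b U EX (p ∨ q)]) = {0, 1, 2, 3, 4, 5, 6, 8, 9}, so the formula does not hold at 7.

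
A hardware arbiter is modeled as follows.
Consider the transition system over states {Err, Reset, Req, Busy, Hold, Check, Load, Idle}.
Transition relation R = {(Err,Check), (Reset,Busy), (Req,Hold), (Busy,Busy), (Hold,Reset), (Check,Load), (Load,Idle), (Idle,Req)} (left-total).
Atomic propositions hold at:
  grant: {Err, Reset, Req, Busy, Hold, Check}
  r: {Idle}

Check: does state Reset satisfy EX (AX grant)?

Yes

Sat(AX grant) = {s : every successor in {Err, Reset, Req, Busy, Hold, Check}} = {Err, Reset, Req, Busy, Hold, Idle}
Sat(EX (AX grant)) = {s : some successor in {Err, Reset, Req, Busy, Hold, Idle}} = {Reset, Req, Busy, Hold, Load, Idle}
Reset ∈ Sat(EX (AX grant)) = {Reset, Req, Busy, Hold, Load, Idle}, so the formula holds at Reset.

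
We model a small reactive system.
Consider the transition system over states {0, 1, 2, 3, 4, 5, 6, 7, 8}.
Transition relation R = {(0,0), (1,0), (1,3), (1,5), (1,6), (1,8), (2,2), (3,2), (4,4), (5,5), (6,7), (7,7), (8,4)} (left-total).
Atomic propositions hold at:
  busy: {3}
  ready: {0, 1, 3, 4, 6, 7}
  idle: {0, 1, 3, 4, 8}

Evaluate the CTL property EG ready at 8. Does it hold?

No

EG ready: greatest fixpoint, start Z0 = {0, 1, 3, 4, 6, 7}, keep only states in Sat with some successor in Z. Z1 = {0, 1, 4, 6, 7}; fixed.
Sat(EG ready) = {0, 1, 4, 6, 7}
8 ∉ Sat(EG ready) = {0, 1, 4, 6, 7}, so the formula does not hold at 8.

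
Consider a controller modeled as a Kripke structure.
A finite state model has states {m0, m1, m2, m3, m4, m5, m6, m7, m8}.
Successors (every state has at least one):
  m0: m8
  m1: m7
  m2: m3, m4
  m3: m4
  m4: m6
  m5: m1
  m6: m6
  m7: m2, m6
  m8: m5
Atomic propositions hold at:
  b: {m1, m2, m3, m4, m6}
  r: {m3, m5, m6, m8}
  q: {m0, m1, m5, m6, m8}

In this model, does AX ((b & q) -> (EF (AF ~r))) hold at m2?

Sat(b & q) = {m1, m6}
Sat(~r) = {m0, m1, m2, m4, m7}
AF ~r: least fixpoint, start Z0 = {m0, m1, m2, m4, m7}, add states with every successor in Z. Z1 = {m0, m1, m2, m3, m4, m5, m7}; Z2 = {m0, m1, m2, m3, m4, m5, m7, m8}; fixed.
Sat(AF ~r) = {m0, m1, m2, m3, m4, m5, m7, m8}
EF (AF ~r): least fixpoint, start Z0 = {m0, m1, m2, m3, m4, m5, m7, m8}, add states with some successor in Z. Already a fixed point.
Sat(EF (AF ~r)) = {m0, m1, m2, m3, m4, m5, m7, m8}
Sat((b & q) -> (EF (AF ~r))) = {m0, m1, m2, m3, m4, m5, m7, m8}
Sat(AX ((b & q) -> (EF (AF ~r)))) = {s : every successor in {m0, m1, m2, m3, m4, m5, m7, m8}} = {m0, m1, m2, m3, m5, m8}
m2 ∈ Sat(AX ((b & q) -> (EF (AF ~r)))) = {m0, m1, m2, m3, m5, m8}, so the formula holds at m2.

Yes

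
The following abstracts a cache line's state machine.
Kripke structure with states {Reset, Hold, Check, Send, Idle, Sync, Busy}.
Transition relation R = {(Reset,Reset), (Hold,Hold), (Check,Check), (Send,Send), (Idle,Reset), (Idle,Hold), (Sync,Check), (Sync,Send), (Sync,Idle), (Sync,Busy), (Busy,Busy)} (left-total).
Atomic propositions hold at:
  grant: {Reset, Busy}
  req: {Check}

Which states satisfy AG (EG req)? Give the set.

{Check}

EG req: greatest fixpoint, start Z0 = {Check}, keep only states in Sat with some successor in Z. Already a fixed point.
Sat(EG req) = {Check}
AG (EG req): greatest fixpoint, start Z0 = {Check}, keep only states in Sat with every successor in Z. Already a fixed point.
Sat(AG (EG req)) = {Check}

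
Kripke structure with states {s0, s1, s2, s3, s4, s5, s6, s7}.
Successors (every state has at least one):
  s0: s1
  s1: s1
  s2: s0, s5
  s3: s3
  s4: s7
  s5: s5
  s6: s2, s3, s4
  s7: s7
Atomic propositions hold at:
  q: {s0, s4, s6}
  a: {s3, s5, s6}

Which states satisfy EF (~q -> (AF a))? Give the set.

Sat(~q) = {s1, s2, s3, s5, s7}
AF a: least fixpoint, start Z0 = {s3, s5, s6}, add states with every successor in Z. Already a fixed point.
Sat(AF a) = {s3, s5, s6}
Sat(~q -> (AF a)) = {s0, s3, s4, s5, s6}
EF (~q -> (AF a)): least fixpoint, start Z0 = {s0, s3, s4, s5, s6}, add states with some successor in Z. Z1 = {s0, s2, s3, s4, s5, s6}; fixed.
Sat(EF (~q -> (AF a))) = {s0, s2, s3, s4, s5, s6}

{s0, s2, s3, s4, s5, s6}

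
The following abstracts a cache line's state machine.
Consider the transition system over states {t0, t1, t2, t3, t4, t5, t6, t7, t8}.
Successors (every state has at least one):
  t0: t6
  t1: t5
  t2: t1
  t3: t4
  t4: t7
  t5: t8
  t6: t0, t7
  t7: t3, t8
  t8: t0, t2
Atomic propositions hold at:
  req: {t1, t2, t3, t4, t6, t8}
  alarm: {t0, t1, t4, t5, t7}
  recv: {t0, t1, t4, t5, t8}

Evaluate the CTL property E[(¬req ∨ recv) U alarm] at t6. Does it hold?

Sat(¬req) = {t0, t5, t7}
Sat(¬req ∨ recv) = {t0, t1, t4, t5, t7, t8}
E[(¬req ∨ recv) U alarm]: least fixpoint, start Z0 = Sat(alarm) = {t0, t1, t4, t5, t7}, add states in Sat(¬req ∨ recv) with some successor in Z. Z1 = {t0, t1, t4, t5, t7, t8}; fixed.
Sat(E[(¬req ∨ recv) U alarm]) = {t0, t1, t4, t5, t7, t8}
t6 ∉ Sat(E[(¬req ∨ recv) U alarm]) = {t0, t1, t4, t5, t7, t8}, so the formula does not hold at t6.

No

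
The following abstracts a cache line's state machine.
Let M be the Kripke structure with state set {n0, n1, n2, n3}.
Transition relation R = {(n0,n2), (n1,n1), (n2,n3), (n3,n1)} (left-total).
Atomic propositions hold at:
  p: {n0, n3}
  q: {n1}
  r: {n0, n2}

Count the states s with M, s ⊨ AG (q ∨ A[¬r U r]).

Sat(¬r) = {n1, n3}
A[¬r U r]: least fixpoint, start Z0 = Sat(r) = {n0, n2}, add states in Sat(¬r) with every successor in Z. Already a fixed point.
Sat(A[¬r U r]) = {n0, n2}
Sat(q ∨ A[¬r U r]) = {n0, n1, n2}
AG (q ∨ A[¬r U r]): greatest fixpoint, start Z0 = {n0, n1, n2}, keep only states in Sat with every successor in Z. Z1 = {n0, n1}; Z2 = {n1}; fixed.
Sat(AG (q ∨ A[¬r U r])) = {n1}
|Sat(AG (q ∨ A[¬r U r]))| = |{n1}| = 1.

1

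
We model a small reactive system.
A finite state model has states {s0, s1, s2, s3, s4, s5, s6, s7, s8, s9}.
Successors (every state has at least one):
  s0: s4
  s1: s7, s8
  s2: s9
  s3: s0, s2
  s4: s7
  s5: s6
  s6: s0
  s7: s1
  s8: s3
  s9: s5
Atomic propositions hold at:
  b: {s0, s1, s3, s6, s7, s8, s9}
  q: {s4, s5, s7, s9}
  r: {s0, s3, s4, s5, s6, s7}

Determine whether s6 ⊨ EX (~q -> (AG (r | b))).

Sat(~q) = {s0, s1, s2, s3, s6, s8}
Sat(r | b) = {s0, s1, s3, s4, s5, s6, s7, s8, s9}
AG (r | b): greatest fixpoint, start Z0 = {s0, s1, s3, s4, s5, s6, s7, s8, s9}, keep only states in Sat with every successor in Z. Z1 = {s0, s1, s4, s5, s6, s7, s8, s9}; Z2 = {s0, s1, s4, s5, s6, s7, s9}; Z3 = {s0, s4, s5, s6, s7, s9}; Z4 = {s0, s4, s5, s6, s9}; Z5 = {s0, s5, s6, s9}; Z6 = {s5, s6, s9}; Z7 = {s5, s9}; Z8 = {s9}; Z9 = ∅; fixed.
Sat(AG (r | b)) = ∅
Sat(~q -> (AG (r | b))) = {s4, s5, s7, s9}
Sat(EX (~q -> (AG (r | b)))) = {s : some successor in {s4, s5, s7, s9}} = {s0, s1, s2, s4, s9}
s6 ∉ Sat(EX (~q -> (AG (r | b)))) = {s0, s1, s2, s4, s9}, so the formula does not hold at s6.

No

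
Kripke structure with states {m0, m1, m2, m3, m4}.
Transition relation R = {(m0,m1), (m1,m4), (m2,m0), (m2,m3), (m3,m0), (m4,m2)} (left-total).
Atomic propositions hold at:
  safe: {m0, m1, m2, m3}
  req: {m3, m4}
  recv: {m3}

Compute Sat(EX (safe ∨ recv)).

Sat(safe ∨ recv) = {m0, m1, m2, m3}
Sat(EX (safe ∨ recv)) = {s : some successor in {m0, m1, m2, m3}} = {m0, m2, m3, m4}

{m0, m2, m3, m4}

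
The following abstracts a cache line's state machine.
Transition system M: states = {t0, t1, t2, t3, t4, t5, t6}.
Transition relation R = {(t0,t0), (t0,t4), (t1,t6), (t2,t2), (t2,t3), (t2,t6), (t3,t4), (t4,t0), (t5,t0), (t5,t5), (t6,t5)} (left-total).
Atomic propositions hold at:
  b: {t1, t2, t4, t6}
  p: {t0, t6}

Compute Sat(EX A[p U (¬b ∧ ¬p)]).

Sat(¬b) = {t0, t3, t5}
Sat(¬p) = {t1, t2, t3, t4, t5}
Sat(¬b ∧ ¬p) = {t3, t5}
A[p U (¬b ∧ ¬p)]: least fixpoint, start Z0 = Sat((¬b ∧ ¬p)) = {t3, t5}, add states in Sat(p) with every successor in Z. Z1 = {t3, t5, t6}; fixed.
Sat(A[p U (¬b ∧ ¬p)]) = {t3, t5, t6}
Sat(EX A[p U (¬b ∧ ¬p)]) = {s : some successor in {t3, t5, t6}} = {t1, t2, t5, t6}

{t1, t2, t5, t6}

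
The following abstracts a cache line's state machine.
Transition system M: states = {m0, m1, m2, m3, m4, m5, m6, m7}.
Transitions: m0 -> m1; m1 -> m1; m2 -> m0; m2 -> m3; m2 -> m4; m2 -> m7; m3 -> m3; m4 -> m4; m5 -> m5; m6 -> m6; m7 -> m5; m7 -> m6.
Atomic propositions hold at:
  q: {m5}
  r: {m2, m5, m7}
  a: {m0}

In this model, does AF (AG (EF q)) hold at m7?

EF q: least fixpoint, start Z0 = {m5}, add states with some successor in Z. Z1 = {m5, m7}; Z2 = {m2, m5, m7}; fixed.
Sat(EF q) = {m2, m5, m7}
AG (EF q): greatest fixpoint, start Z0 = {m2, m5, m7}, keep only states in Sat with every successor in Z. Z1 = {m5}; fixed.
Sat(AG (EF q)) = {m5}
AF (AG (EF q)): least fixpoint, start Z0 = {m5}, add states with every successor in Z. Already a fixed point.
Sat(AF (AG (EF q))) = {m5}
m7 ∉ Sat(AF (AG (EF q))) = {m5}, so the formula does not hold at m7.

No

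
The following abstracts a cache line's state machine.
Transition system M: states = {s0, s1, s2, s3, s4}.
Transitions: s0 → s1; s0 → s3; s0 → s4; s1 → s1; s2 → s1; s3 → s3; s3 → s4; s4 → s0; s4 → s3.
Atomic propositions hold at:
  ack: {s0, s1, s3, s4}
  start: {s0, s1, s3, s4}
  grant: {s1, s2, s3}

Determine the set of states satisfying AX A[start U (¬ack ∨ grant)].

Sat(¬ack) = {s2}
Sat(¬ack ∨ grant) = {s1, s2, s3}
A[start U (¬ack ∨ grant)]: least fixpoint, start Z0 = Sat((¬ack ∨ grant)) = {s1, s2, s3}, add states in Sat(start) with every successor in Z. Already a fixed point.
Sat(A[start U (¬ack ∨ grant)]) = {s1, s2, s3}
Sat(AX A[start U (¬ack ∨ grant)]) = {s : every successor in {s1, s2, s3}} = {s1, s2}

{s1, s2}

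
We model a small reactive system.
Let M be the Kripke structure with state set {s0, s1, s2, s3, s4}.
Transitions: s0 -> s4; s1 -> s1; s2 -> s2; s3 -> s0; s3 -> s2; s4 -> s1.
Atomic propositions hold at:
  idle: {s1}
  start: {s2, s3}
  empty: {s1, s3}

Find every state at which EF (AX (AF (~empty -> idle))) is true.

Sat(~empty) = {s0, s2, s4}
Sat(~empty -> idle) = {s1, s3}
AF (~empty -> idle): least fixpoint, start Z0 = {s1, s3}, add states with every successor in Z. Z1 = {s1, s3, s4}; Z2 = {s0, s1, s3, s4}; fixed.
Sat(AF (~empty -> idle)) = {s0, s1, s3, s4}
Sat(AX (AF (~empty -> idle))) = {s : every successor in {s0, s1, s3, s4}} = {s0, s1, s4}
EF (AX (AF (~empty -> idle))): least fixpoint, start Z0 = {s0, s1, s4}, add states with some successor in Z. Z1 = {s0, s1, s3, s4}; fixed.
Sat(EF (AX (AF (~empty -> idle)))) = {s0, s1, s3, s4}

{s0, s1, s3, s4}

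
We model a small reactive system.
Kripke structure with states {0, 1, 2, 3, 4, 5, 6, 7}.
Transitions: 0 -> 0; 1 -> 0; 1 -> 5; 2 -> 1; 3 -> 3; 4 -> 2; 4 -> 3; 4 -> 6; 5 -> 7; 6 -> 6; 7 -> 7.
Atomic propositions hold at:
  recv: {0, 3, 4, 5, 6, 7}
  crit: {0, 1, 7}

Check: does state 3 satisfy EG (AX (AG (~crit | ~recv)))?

Sat(~crit) = {2, 3, 4, 5, 6}
Sat(~recv) = {1, 2}
Sat(~crit | ~recv) = {1, 2, 3, 4, 5, 6}
AG (~crit | ~recv): greatest fixpoint, start Z0 = {1, 2, 3, 4, 5, 6}, keep only states in Sat with every successor in Z. Z1 = {2, 3, 4, 6}; Z2 = {3, 4, 6}; Z3 = {3, 6}; fixed.
Sat(AG (~crit | ~recv)) = {3, 6}
Sat(AX (AG (~crit | ~recv))) = {s : every successor in {3, 6}} = {3, 6}
EG (AX (AG (~crit | ~recv))): greatest fixpoint, start Z0 = {3, 6}, keep only states in Sat with some successor in Z. Already a fixed point.
Sat(EG (AX (AG (~crit | ~recv)))) = {3, 6}
3 ∈ Sat(EG (AX (AG (~crit | ~recv)))) = {3, 6}, so the formula holds at 3.

Yes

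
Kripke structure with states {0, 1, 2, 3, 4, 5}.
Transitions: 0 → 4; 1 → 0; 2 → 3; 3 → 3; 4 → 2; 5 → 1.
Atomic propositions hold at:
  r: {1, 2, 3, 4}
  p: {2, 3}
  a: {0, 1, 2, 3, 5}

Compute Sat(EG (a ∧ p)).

{2, 3}

Sat(a ∧ p) = {2, 3}
EG (a ∧ p): greatest fixpoint, start Z0 = {2, 3}, keep only states in Sat with some successor in Z. Already a fixed point.
Sat(EG (a ∧ p)) = {2, 3}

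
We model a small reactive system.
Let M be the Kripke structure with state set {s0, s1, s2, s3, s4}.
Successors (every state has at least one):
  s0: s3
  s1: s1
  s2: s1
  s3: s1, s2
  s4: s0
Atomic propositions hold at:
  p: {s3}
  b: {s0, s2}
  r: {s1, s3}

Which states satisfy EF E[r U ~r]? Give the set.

{s0, s2, s3, s4}

Sat(~r) = {s0, s2, s4}
E[r U ~r]: least fixpoint, start Z0 = Sat(~r) = {s0, s2, s4}, add states in Sat(r) with some successor in Z. Z1 = {s0, s2, s3, s4}; fixed.
Sat(E[r U ~r]) = {s0, s2, s3, s4}
EF E[r U ~r]: least fixpoint, start Z0 = {s0, s2, s3, s4}, add states with some successor in Z. Already a fixed point.
Sat(EF E[r U ~r]) = {s0, s2, s3, s4}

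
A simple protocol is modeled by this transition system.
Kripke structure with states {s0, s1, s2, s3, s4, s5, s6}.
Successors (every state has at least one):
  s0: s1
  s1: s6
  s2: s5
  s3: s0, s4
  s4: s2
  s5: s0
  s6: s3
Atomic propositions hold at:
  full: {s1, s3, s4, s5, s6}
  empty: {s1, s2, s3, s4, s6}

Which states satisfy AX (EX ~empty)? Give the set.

{s2, s4, s6}

Sat(~empty) = {s0, s5}
Sat(EX ~empty) = {s : some successor in {s0, s5}} = {s2, s3, s5}
Sat(AX (EX ~empty)) = {s : every successor in {s2, s3, s5}} = {s2, s4, s6}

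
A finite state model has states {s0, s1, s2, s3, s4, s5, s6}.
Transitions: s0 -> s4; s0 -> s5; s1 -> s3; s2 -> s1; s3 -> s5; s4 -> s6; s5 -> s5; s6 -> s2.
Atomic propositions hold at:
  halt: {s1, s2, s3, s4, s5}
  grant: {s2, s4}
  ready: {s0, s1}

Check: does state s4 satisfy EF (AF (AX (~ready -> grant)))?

Yes

Sat(~ready) = {s2, s3, s4, s5, s6}
Sat(~ready -> grant) = {s0, s1, s2, s4}
Sat(AX (~ready -> grant)) = {s : every successor in {s0, s1, s2, s4}} = {s2, s6}
AF (AX (~ready -> grant)): least fixpoint, start Z0 = {s2, s6}, add states with every successor in Z. Z1 = {s2, s4, s6}; fixed.
Sat(AF (AX (~ready -> grant))) = {s2, s4, s6}
EF (AF (AX (~ready -> grant))): least fixpoint, start Z0 = {s2, s4, s6}, add states with some successor in Z. Z1 = {s0, s2, s4, s6}; fixed.
Sat(EF (AF (AX (~ready -> grant)))) = {s0, s2, s4, s6}
s4 ∈ Sat(EF (AF (AX (~ready -> grant)))) = {s0, s2, s4, s6}, so the formula holds at s4.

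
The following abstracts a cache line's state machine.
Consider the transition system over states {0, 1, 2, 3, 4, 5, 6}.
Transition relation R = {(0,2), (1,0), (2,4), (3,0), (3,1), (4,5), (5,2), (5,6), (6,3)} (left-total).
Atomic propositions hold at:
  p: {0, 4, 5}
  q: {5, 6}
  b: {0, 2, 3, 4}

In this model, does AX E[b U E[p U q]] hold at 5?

E[p U q]: least fixpoint, start Z0 = Sat(q) = {5, 6}, add states in Sat(p) with some successor in Z. Z1 = {4, 5, 6}; fixed.
Sat(E[p U q]) = {4, 5, 6}
E[b U E[p U q]]: least fixpoint, start Z0 = Sat(E[p U q]) = {4, 5, 6}, add states in Sat(b) with some successor in Z. Z1 = {2, 4, 5, 6}; Z2 = {0, 2, 4, 5, 6}; Z3 = {0, 2, 3, 4, 5, 6}; fixed.
Sat(E[b U E[p U q]]) = {0, 2, 3, 4, 5, 6}
Sat(AX E[b U E[p U q]]) = {s : every successor in {0, 2, 3, 4, 5, 6}} = {0, 1, 2, 4, 5, 6}
5 ∈ Sat(AX E[b U E[p U q]]) = {0, 1, 2, 4, 5, 6}, so the formula holds at 5.

Yes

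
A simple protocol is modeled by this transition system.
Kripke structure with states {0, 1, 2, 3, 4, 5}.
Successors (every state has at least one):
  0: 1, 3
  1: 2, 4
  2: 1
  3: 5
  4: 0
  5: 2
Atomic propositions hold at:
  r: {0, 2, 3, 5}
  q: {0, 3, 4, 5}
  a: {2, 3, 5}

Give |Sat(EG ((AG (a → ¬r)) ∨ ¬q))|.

2

Sat(¬r) = {1, 4}
Sat(a → ¬r) = {0, 1, 4}
AG (a → ¬r): greatest fixpoint, start Z0 = {0, 1, 4}, keep only states in Sat with every successor in Z. Z1 = {4}; Z2 = ∅; fixed.
Sat(AG (a → ¬r)) = ∅
Sat(¬q) = {1, 2}
Sat((AG (a → ¬r)) ∨ ¬q) = {1, 2}
EG ((AG (a → ¬r)) ∨ ¬q): greatest fixpoint, start Z0 = {1, 2}, keep only states in Sat with some successor in Z. Already a fixed point.
Sat(EG ((AG (a → ¬r)) ∨ ¬q)) = {1, 2}
|Sat(EG ((AG (a → ¬r)) ∨ ¬q))| = |{1, 2}| = 2.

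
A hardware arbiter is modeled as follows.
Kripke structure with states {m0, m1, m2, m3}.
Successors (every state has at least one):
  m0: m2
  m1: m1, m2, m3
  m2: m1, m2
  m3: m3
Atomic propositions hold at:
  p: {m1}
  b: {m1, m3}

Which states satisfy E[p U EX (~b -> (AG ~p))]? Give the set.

Sat(~b) = {m0, m2}
Sat(~p) = {m0, m2, m3}
AG ~p: greatest fixpoint, start Z0 = {m0, m2, m3}, keep only states in Sat with every successor in Z. Z1 = {m0, m3}; Z2 = {m3}; fixed.
Sat(AG ~p) = {m3}
Sat(~b -> (AG ~p)) = {m1, m3}
Sat(EX (~b -> (AG ~p))) = {s : some successor in {m1, m3}} = {m1, m2, m3}
E[p U EX (~b -> (AG ~p))]: least fixpoint, start Z0 = Sat(EX (~b -> (AG ~p))) = {m1, m2, m3}, add states in Sat(p) with some successor in Z. Already a fixed point.
Sat(E[p U EX (~b -> (AG ~p))]) = {m1, m2, m3}

{m1, m2, m3}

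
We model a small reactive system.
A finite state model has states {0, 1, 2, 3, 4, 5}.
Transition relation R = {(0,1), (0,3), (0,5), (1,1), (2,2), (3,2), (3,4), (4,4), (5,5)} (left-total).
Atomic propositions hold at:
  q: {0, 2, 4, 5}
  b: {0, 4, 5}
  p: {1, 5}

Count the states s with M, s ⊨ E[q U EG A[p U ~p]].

4

Sat(~p) = {0, 2, 3, 4}
A[p U ~p]: least fixpoint, start Z0 = Sat(~p) = {0, 2, 3, 4}, add states in Sat(p) with every successor in Z. Already a fixed point.
Sat(A[p U ~p]) = {0, 2, 3, 4}
EG A[p U ~p]: greatest fixpoint, start Z0 = {0, 2, 3, 4}, keep only states in Sat with some successor in Z. Already a fixed point.
Sat(EG A[p U ~p]) = {0, 2, 3, 4}
E[q U EG A[p U ~p]]: least fixpoint, start Z0 = Sat(EG A[p U ~p]) = {0, 2, 3, 4}, add states in Sat(q) with some successor in Z. Already a fixed point.
Sat(E[q U EG A[p U ~p]]) = {0, 2, 3, 4}
|Sat(E[q U EG A[p U ~p]])| = |{0, 2, 3, 4}| = 4.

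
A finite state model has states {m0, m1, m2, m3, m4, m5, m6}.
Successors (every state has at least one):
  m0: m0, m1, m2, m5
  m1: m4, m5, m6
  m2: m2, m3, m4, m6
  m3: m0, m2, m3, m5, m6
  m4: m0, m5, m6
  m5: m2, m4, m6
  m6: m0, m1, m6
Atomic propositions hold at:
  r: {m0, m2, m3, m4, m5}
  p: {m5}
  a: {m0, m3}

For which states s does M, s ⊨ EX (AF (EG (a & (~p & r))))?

Sat(~p) = {m0, m1, m2, m3, m4, m6}
Sat(~p & r) = {m0, m2, m3, m4}
Sat(a & (~p & r)) = {m0, m3}
EG (a & (~p & r)): greatest fixpoint, start Z0 = {m0, m3}, keep only states in Sat with some successor in Z. Already a fixed point.
Sat(EG (a & (~p & r))) = {m0, m3}
AF (EG (a & (~p & r))): least fixpoint, start Z0 = {m0, m3}, add states with every successor in Z. Already a fixed point.
Sat(AF (EG (a & (~p & r)))) = {m0, m3}
Sat(EX (AF (EG (a & (~p & r))))) = {s : some successor in {m0, m3}} = {m0, m2, m3, m4, m6}

{m0, m2, m3, m4, m6}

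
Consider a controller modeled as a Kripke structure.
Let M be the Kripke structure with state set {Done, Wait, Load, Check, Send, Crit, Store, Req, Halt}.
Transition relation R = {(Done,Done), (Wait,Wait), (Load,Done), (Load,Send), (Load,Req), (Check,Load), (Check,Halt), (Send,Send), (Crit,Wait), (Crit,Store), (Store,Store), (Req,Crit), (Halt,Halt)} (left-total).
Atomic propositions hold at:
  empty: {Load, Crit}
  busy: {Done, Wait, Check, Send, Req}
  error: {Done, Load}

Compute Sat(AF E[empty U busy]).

{Done, Wait, Load, Check, Send, Crit, Req}

E[empty U busy]: least fixpoint, start Z0 = Sat(busy) = {Done, Wait, Check, Send, Req}, add states in Sat(empty) with some successor in Z. Z1 = {Done, Wait, Load, Check, Send, Crit, Req}; fixed.
Sat(E[empty U busy]) = {Done, Wait, Load, Check, Send, Crit, Req}
AF E[empty U busy]: least fixpoint, start Z0 = {Done, Wait, Load, Check, Send, Crit, Req}, add states with every successor in Z. Already a fixed point.
Sat(AF E[empty U busy]) = {Done, Wait, Load, Check, Send, Crit, Req}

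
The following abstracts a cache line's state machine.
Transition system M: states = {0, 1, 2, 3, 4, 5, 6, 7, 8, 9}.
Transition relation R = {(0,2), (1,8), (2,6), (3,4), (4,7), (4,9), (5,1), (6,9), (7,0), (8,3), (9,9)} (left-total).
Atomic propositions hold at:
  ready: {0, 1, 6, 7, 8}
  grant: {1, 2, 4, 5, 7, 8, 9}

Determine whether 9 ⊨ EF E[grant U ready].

E[grant U ready]: least fixpoint, start Z0 = Sat(ready) = {0, 1, 6, 7, 8}, add states in Sat(grant) with some successor in Z. Z1 = {0, 1, 2, 4, 5, 6, 7, 8}; fixed.
Sat(E[grant U ready]) = {0, 1, 2, 4, 5, 6, 7, 8}
EF E[grant U ready]: least fixpoint, start Z0 = {0, 1, 2, 4, 5, 6, 7, 8}, add states with some successor in Z. Z1 = {0, 1, 2, 3, 4, 5, 6, 7, 8}; fixed.
Sat(EF E[grant U ready]) = {0, 1, 2, 3, 4, 5, 6, 7, 8}
9 ∉ Sat(EF E[grant U ready]) = {0, 1, 2, 3, 4, 5, 6, 7, 8}, so the formula does not hold at 9.

No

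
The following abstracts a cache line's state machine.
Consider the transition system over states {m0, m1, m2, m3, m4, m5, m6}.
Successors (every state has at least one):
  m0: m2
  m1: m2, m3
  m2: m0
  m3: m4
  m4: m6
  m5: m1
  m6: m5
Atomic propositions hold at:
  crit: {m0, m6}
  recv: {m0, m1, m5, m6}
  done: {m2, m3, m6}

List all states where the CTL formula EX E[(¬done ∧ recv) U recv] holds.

Sat(¬done) = {m0, m1, m4, m5}
Sat(¬done ∧ recv) = {m0, m1, m5}
E[(¬done ∧ recv) U recv]: least fixpoint, start Z0 = Sat(recv) = {m0, m1, m5, m6}, add states in Sat(¬done ∧ recv) with some successor in Z. Already a fixed point.
Sat(E[(¬done ∧ recv) U recv]) = {m0, m1, m5, m6}
Sat(EX E[(¬done ∧ recv) U recv]) = {s : some successor in {m0, m1, m5, m6}} = {m2, m4, m5, m6}

{m2, m4, m5, m6}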